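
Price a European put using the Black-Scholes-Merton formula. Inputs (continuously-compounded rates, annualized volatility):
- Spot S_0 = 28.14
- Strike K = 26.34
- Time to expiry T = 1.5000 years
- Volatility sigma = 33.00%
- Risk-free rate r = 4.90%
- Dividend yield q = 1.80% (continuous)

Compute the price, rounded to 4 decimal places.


Answer: Price = 2.8522

Derivation:
d1 = (ln(S/K) + (r - q + 0.5*sigma^2) * T) / (sigma * sqrt(T)) = 0.48068974
d2 = d1 - sigma * sqrt(T) = 0.07652393
exp(-rT) = 0.92913615; exp(-qT) = 0.97336124
P = K * exp(-rT) * N(-d2) - S_0 * exp(-qT) * N(-d1)
N(-d1) = 0.31536851; N(-d2) = 0.46950114
P = 26.3400 * 0.92913615 * 0.46950114 - 28.1400 * 0.97336124 * 0.31536851 = 2.8522


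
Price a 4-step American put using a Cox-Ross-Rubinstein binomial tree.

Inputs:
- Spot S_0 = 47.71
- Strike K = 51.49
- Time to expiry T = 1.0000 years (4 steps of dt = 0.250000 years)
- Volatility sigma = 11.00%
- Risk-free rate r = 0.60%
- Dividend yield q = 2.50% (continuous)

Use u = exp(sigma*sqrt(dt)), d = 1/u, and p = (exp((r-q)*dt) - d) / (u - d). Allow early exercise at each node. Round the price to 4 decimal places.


dt = T/N = 0.250000
u = exp(sigma*sqrt(dt)) = 1.056541; d = 1/u = 0.946485
p = (exp((r-q)*dt) - d) / (u - d) = 0.443196
Discount per step: exp(-r*dt) = 0.998501
Stock lattice S(k, i) with i counting down-moves:
  k=0: S(0,0) = 47.7100
  k=1: S(1,0) = 50.4076; S(1,1) = 45.1568
  k=2: S(2,0) = 53.2576; S(2,1) = 47.7100; S(2,2) = 42.7402
  k=3: S(3,0) = 56.2688; S(3,1) = 50.4076; S(3,2) = 45.1568; S(3,3) = 40.4530
  k=4: S(4,0) = 59.4503; S(4,1) = 53.2576; S(4,2) = 47.7100; S(4,3) = 42.7402; S(4,4) = 38.2882
Terminal payoffs V(N, i) = max(K - S_T, 0):
  V(4,0) = 0.000000; V(4,1) = 0.000000; V(4,2) = 3.780000; V(4,3) = 8.749753; V(4,4) = 13.201828
Backward induction: V(k, i) = exp(-r*dt) * [p * V(k+1, i) + (1-p) * V(k+1, i+1)]; then take max(V_cont, immediate exercise) for American.
  V(3,0) = exp(-r*dt) * [p*0.000000 + (1-p)*0.000000] = 0.000000; exercise = 0.000000; V(3,0) = max -> 0.000000
  V(3,1) = exp(-r*dt) * [p*0.000000 + (1-p)*3.780000] = 2.101565; exercise = 1.082447; V(3,1) = max -> 2.101565
  V(3,2) = exp(-r*dt) * [p*3.780000 + (1-p)*8.749753] = 6.537366; exercise = 6.333194; V(3,2) = max -> 6.537366
  V(3,3) = exp(-r*dt) * [p*8.749753 + (1-p)*13.201828] = 11.211857; exercise = 11.036991; V(3,3) = max -> 11.211857
  V(2,0) = exp(-r*dt) * [p*0.000000 + (1-p)*2.101565] = 1.168407; exercise = 0.000000; V(2,0) = max -> 1.168407
  V(2,1) = exp(-r*dt) * [p*2.101565 + (1-p)*6.537366] = 4.564586; exercise = 3.780000; V(2,1) = max -> 4.564586
  V(2,2) = exp(-r*dt) * [p*6.537366 + (1-p)*11.211857] = 9.126443; exercise = 8.749753; V(2,2) = max -> 9.126443
  V(1,0) = exp(-r*dt) * [p*1.168407 + (1-p)*4.564586] = 3.054828; exercise = 1.082447; V(1,0) = max -> 3.054828
  V(1,1) = exp(-r*dt) * [p*4.564586 + (1-p)*9.126443] = 7.093998; exercise = 6.333194; V(1,1) = max -> 7.093998
  V(0,0) = exp(-r*dt) * [p*3.054828 + (1-p)*7.093998] = 5.295905; exercise = 3.780000; V(0,0) = max -> 5.295905

Answer: Price = V(0,0) = 5.2959


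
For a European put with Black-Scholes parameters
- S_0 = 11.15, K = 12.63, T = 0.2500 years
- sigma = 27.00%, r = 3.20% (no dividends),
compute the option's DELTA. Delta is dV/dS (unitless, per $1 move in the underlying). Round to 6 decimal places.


Answer: Delta = -0.787119

Derivation:
d1 = -0.7964662108; d2 = -0.9314662108
phi(d1) = 0.2905098647; exp(-qT) = 1.0000000000; exp(-rT) = 0.9920319148
N(-d1) = 0.7871194463
Delta = -exp(-qT) * N(-d1) = -1.0000000000 * 0.7871194463 = -0.787119


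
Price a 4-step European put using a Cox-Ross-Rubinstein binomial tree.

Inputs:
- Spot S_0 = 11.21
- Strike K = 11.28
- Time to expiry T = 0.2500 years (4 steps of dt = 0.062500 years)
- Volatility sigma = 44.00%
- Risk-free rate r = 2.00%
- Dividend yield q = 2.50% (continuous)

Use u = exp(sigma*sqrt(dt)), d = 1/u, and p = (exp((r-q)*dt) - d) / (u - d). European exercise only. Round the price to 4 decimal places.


dt = T/N = 0.062500
u = exp(sigma*sqrt(dt)) = 1.116278; d = 1/u = 0.895834
p = (exp((r-q)*dt) - d) / (u - d) = 0.471110
Discount per step: exp(-r*dt) = 0.998751
Stock lattice S(k, i) with i counting down-moves:
  k=0: S(0,0) = 11.2100
  k=1: S(1,0) = 12.5135; S(1,1) = 10.0423
  k=2: S(2,0) = 13.9685; S(2,1) = 11.2100; S(2,2) = 8.9962
  k=3: S(3,0) = 15.5928; S(3,1) = 12.5135; S(3,2) = 10.0423; S(3,3) = 8.0591
  k=4: S(4,0) = 17.4058; S(4,1) = 13.9685; S(4,2) = 11.2100; S(4,3) = 8.9962; S(4,4) = 7.2196
Terminal payoffs V(N, i) = max(K - S_T, 0):
  V(4,0) = 0.000000; V(4,1) = 0.000000; V(4,2) = 0.070000; V(4,3) = 2.283764; V(4,4) = 4.060352
Backward induction: V(k, i) = exp(-r*dt) * [p * V(k+1, i) + (1-p) * V(k+1, i+1)].
  V(3,0) = exp(-r*dt) * [p*0.000000 + (1-p)*0.000000] = 0.000000
  V(3,1) = exp(-r*dt) * [p*0.000000 + (1-p)*0.070000] = 0.036976
  V(3,2) = exp(-r*dt) * [p*0.070000 + (1-p)*2.283764] = 1.239287
  V(3,3) = exp(-r*dt) * [p*2.283764 + (1-p)*4.060352] = 3.219356
  V(2,0) = exp(-r*dt) * [p*0.000000 + (1-p)*0.036976] = 0.019532
  V(2,1) = exp(-r*dt) * [p*0.036976 + (1-p)*1.239287] = 0.672025
  V(2,2) = exp(-r*dt) * [p*1.239287 + (1-p)*3.219356] = 2.283669
  V(1,0) = exp(-r*dt) * [p*0.019532 + (1-p)*0.672025] = 0.364173
  V(1,1) = exp(-r*dt) * [p*0.672025 + (1-p)*2.283669] = 1.522503
  V(0,0) = exp(-r*dt) * [p*0.364173 + (1-p)*1.522503] = 0.975582

Answer: Price = V(0,0) = 0.9756


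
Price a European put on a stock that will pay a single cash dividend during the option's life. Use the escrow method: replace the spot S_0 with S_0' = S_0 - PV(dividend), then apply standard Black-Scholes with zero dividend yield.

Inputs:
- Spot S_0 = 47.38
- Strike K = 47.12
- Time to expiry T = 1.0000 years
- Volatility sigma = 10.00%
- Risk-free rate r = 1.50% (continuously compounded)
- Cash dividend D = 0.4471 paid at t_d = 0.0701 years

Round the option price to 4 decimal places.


Answer: Price = 1.6152

Derivation:
PV(D) = D * exp(-r * t_d) = 0.4471 * 0.99894905 = 0.44663012
S_0' = S_0 - PV(D) = 47.3800 - 0.44663012 = 46.93336988
d1 = (ln(S_0'/K) + (r + sigma^2/2)*T) / (sigma*sqrt(T)) = 0.16031394
d2 = d1 - sigma*sqrt(T) = 0.06031394
exp(-rT) = 0.98511194
N(-d1) = 0.43631689; N(-d2) = 0.47595280
P = K * exp(-rT) * N(-d2) - S_0' * N(-d1) = 47.1200 * 0.98511194 * 0.47595280 - 46.93336988 * 0.43631689 = 1.6152


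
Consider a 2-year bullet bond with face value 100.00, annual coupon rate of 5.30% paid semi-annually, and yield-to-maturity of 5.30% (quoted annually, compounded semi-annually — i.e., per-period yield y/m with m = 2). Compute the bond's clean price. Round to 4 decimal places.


Coupon per period c = face * coupon_rate / m = 2.650000
Periods per year m = 2; per-period yield y/m = 0.026500
Number of cashflows N = 4
Cashflows (t years, CF_t, discount factor 1/(1+y/m)^(m*t), PV):
  t = 0.5000: CF_t = 2.650000, DF = 0.974184, PV = 2.581588
  t = 1.0000: CF_t = 2.650000, DF = 0.949035, PV = 2.514942
  t = 1.5000: CF_t = 2.650000, DF = 0.924535, PV = 2.450017
  t = 2.0000: CF_t = 102.650000, DF = 0.900667, PV = 92.453454
Price P = sum_t PV_t = 100.000000

Answer: Price = 100.0000


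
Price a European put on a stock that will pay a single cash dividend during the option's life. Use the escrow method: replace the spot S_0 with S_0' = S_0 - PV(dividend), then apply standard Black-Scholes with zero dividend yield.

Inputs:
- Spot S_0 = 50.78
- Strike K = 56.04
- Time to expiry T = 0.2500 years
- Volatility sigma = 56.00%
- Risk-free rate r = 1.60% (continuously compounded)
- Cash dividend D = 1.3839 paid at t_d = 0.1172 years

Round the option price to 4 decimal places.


PV(D) = D * exp(-r * t_d) = 1.3839 * 0.99812656 = 1.38130734
S_0' = S_0 - PV(D) = 50.7800 - 1.38130734 = 49.39869266
d1 = (ln(S_0'/K) + (r + sigma^2/2)*T) / (sigma*sqrt(T)) = -0.29622058
d2 = d1 - sigma*sqrt(T) = -0.57622058
exp(-rT) = 0.99600799
N(-d1) = 0.61646918; N(-d2) = 0.71776695
P = K * exp(-rT) * N(-d2) - S_0' * N(-d1) = 56.0400 * 0.99600799 * 0.71776695 - 49.39869266 * 0.61646918 = 9.6103

Answer: Price = 9.6103


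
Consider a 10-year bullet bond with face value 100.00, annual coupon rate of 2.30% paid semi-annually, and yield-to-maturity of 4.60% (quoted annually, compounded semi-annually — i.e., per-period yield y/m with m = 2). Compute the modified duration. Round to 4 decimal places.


Answer: Modified duration = 8.6548

Derivation:
Coupon per period c = face * coupon_rate / m = 1.150000
Periods per year m = 2; per-period yield y/m = 0.023000
Number of cashflows N = 20
Cashflows (t years, CF_t, discount factor 1/(1+y/m)^(m*t), PV):
  t = 0.5000: CF_t = 1.150000, DF = 0.977517, PV = 1.124145
  t = 1.0000: CF_t = 1.150000, DF = 0.955540, PV = 1.098871
  t = 1.5000: CF_t = 1.150000, DF = 0.934056, PV = 1.074165
  t = 2.0000: CF_t = 1.150000, DF = 0.913056, PV = 1.050015
  t = 2.5000: CF_t = 1.150000, DF = 0.892528, PV = 1.026407
  t = 3.0000: CF_t = 1.150000, DF = 0.872461, PV = 1.003331
  t = 3.5000: CF_t = 1.150000, DF = 0.852846, PV = 0.980773
  t = 4.0000: CF_t = 1.150000, DF = 0.833671, PV = 0.958722
  t = 4.5000: CF_t = 1.150000, DF = 0.814928, PV = 0.937167
  t = 5.0000: CF_t = 1.150000, DF = 0.796606, PV = 0.916097
  t = 5.5000: CF_t = 1.150000, DF = 0.778696, PV = 0.895501
  t = 6.0000: CF_t = 1.150000, DF = 0.761189, PV = 0.875367
  t = 6.5000: CF_t = 1.150000, DF = 0.744075, PV = 0.855686
  t = 7.0000: CF_t = 1.150000, DF = 0.727346, PV = 0.836448
  t = 7.5000: CF_t = 1.150000, DF = 0.710993, PV = 0.817642
  t = 8.0000: CF_t = 1.150000, DF = 0.695008, PV = 0.799259
  t = 8.5000: CF_t = 1.150000, DF = 0.679382, PV = 0.781290
  t = 9.0000: CF_t = 1.150000, DF = 0.664108, PV = 0.763724
  t = 9.5000: CF_t = 1.150000, DF = 0.649177, PV = 0.746553
  t = 10.0000: CF_t = 101.150000, DF = 0.634581, PV = 64.187907
Price P = sum_t PV_t = 81.729069
First compute Macaulay numerator sum_t t * PV_t:
  t * PV_t at t = 0.5000: 0.562072
  t * PV_t at t = 1.0000: 1.098871
  t * PV_t at t = 1.5000: 1.611247
  t * PV_t at t = 2.0000: 2.100029
  t * PV_t at t = 2.5000: 2.566018
  t * PV_t at t = 3.0000: 3.009992
  t * PV_t at t = 3.5000: 3.432705
  t * PV_t at t = 4.0000: 3.834889
  t * PV_t at t = 4.5000: 4.217253
  t * PV_t at t = 5.0000: 4.580485
  t * PV_t at t = 5.5000: 4.925253
  t * PV_t at t = 6.0000: 5.252203
  t * PV_t at t = 6.5000: 5.561961
  t * PV_t at t = 7.0000: 5.855136
  t * PV_t at t = 7.5000: 6.132317
  t * PV_t at t = 8.0000: 6.394074
  t * PV_t at t = 8.5000: 6.640962
  t * PV_t at t = 9.0000: 6.873516
  t * PV_t at t = 9.5000: 7.092256
  t * PV_t at t = 10.0000: 641.879067
Macaulay duration D = 723.620307 / 81.729069 = 8.853891
Modified duration = D / (1 + y/m) = 8.853891 / (1 + 0.023000) = 8.654830


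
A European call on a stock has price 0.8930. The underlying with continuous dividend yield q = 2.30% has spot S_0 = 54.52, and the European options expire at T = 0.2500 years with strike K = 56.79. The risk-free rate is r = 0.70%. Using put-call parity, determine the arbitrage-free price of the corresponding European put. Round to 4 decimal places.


Answer: Put price = 3.3763

Derivation:
Put-call parity: C - P = S_0 * exp(-qT) - K * exp(-rT).
S_0 * exp(-qT) = 54.5200 * 0.99426650 = 54.20740956
K * exp(-rT) = 56.7900 * 0.99825153 = 56.69070441
P = C - S*exp(-qT) + K*exp(-rT)
P = 0.8930 - 54.20740956 + 56.69070441 = 3.3763


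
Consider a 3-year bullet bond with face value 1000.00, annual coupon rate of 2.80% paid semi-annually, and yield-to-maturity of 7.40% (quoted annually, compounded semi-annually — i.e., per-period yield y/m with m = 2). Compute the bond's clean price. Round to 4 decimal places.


Coupon per period c = face * coupon_rate / m = 14.000000
Periods per year m = 2; per-period yield y/m = 0.037000
Number of cashflows N = 6
Cashflows (t years, CF_t, discount factor 1/(1+y/m)^(m*t), PV):
  t = 0.5000: CF_t = 14.000000, DF = 0.964320, PV = 13.500482
  t = 1.0000: CF_t = 14.000000, DF = 0.929913, PV = 13.018787
  t = 1.5000: CF_t = 14.000000, DF = 0.896734, PV = 12.554279
  t = 2.0000: CF_t = 14.000000, DF = 0.864739, PV = 12.106344
  t = 2.5000: CF_t = 14.000000, DF = 0.833885, PV = 11.674392
  t = 3.0000: CF_t = 1014.000000, DF = 0.804132, PV = 815.390067
Price P = sum_t PV_t = 878.244351

Answer: Price = 878.2444


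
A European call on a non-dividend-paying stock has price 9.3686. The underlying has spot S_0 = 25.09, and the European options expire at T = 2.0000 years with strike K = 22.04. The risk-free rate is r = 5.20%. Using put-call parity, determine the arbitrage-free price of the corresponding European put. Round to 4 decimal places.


Put-call parity: C - P = S_0 * exp(-qT) - K * exp(-rT).
S_0 * exp(-qT) = 25.0900 * 1.00000000 = 25.09000000
K * exp(-rT) = 22.0400 * 0.90122530 = 19.86300556
P = C - S*exp(-qT) + K*exp(-rT)
P = 9.3686 - 25.09000000 + 19.86300556 = 4.1416

Answer: Put price = 4.1416


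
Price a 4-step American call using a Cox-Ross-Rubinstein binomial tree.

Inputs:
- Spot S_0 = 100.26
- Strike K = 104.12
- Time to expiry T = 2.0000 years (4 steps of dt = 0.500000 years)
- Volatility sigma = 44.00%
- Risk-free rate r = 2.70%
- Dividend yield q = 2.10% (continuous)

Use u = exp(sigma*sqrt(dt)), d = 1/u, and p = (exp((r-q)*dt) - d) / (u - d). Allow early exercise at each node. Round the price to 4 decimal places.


dt = T/N = 0.500000
u = exp(sigma*sqrt(dt)) = 1.364963; d = 1/u = 0.732621
p = (exp((r-q)*dt) - d) / (u - d) = 0.427591
Discount per step: exp(-r*dt) = 0.986591
Stock lattice S(k, i) with i counting down-moves:
  k=0: S(0,0) = 100.2600
  k=1: S(1,0) = 136.8511; S(1,1) = 73.4526
  k=2: S(2,0) = 186.7967; S(2,1) = 100.2600; S(2,2) = 53.8129
  k=3: S(3,0) = 254.9705; S(3,1) = 136.8511; S(3,2) = 73.4526; S(3,3) = 39.4244
  k=4: S(4,0) = 348.0251; S(4,1) = 186.7967; S(4,2) = 100.2600; S(4,3) = 53.8129; S(4,4) = 28.8832
Terminal payoffs V(N, i) = max(S_T - K, 0):
  V(4,0) = 243.905150; V(4,1) = 82.676685; V(4,2) = 0.000000; V(4,3) = 0.000000; V(4,4) = 0.000000
Backward induction: V(k, i) = exp(-r*dt) * [p * V(k+1, i) + (1-p) * V(k+1, i+1)]; then take max(V_cont, immediate exercise) for American.
  V(3,0) = exp(-r*dt) * [p*243.905150 + (1-p)*82.676685] = 149.583468; exercise = 150.850477; V(3,0) = max -> 150.850477
  V(3,1) = exp(-r*dt) * [p*82.676685 + (1-p)*0.000000] = 34.877770; exercise = 32.731144; V(3,1) = max -> 34.877770
  V(3,2) = exp(-r*dt) * [p*0.000000 + (1-p)*0.000000] = 0.000000; exercise = 0.000000; V(3,2) = max -> 0.000000
  V(3,3) = exp(-r*dt) * [p*0.000000 + (1-p)*0.000000] = 0.000000; exercise = 0.000000; V(3,3) = max -> 0.000000
  V(2,0) = exp(-r*dt) * [p*150.850477 + (1-p)*34.877770] = 83.334027; exercise = 82.676685; V(2,0) = max -> 83.334027
  V(2,1) = exp(-r*dt) * [p*34.877770 + (1-p)*0.000000] = 14.713445; exercise = 0.000000; V(2,1) = max -> 14.713445
  V(2,2) = exp(-r*dt) * [p*0.000000 + (1-p)*0.000000] = 0.000000; exercise = 0.000000; V(2,2) = max -> 0.000000
  V(1,0) = exp(-r*dt) * [p*83.334027 + (1-p)*14.713445] = 43.464247; exercise = 32.731144; V(1,0) = max -> 43.464247
  V(1,1) = exp(-r*dt) * [p*14.713445 + (1-p)*0.000000] = 6.206975; exercise = 0.000000; V(1,1) = max -> 6.206975
  V(0,0) = exp(-r*dt) * [p*43.464247 + (1-p)*6.206975] = 21.840999; exercise = 0.000000; V(0,0) = max -> 21.840999

Answer: Price = V(0,0) = 21.8410


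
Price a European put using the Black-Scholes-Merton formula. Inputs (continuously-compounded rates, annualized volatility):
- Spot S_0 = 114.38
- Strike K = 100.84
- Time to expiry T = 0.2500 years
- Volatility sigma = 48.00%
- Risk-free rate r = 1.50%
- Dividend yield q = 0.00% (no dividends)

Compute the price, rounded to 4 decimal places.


d1 = (ln(S/K) + (r - q + 0.5*sigma^2) * T) / (sigma * sqrt(T)) = 0.66058807
d2 = d1 - sigma * sqrt(T) = 0.42058807
exp(-rT) = 0.99625702; exp(-qT) = 1.00000000
P = K * exp(-rT) * N(-d2) - S_0 * exp(-qT) * N(-d1)
N(-d1) = 0.25443826; N(-d2) = 0.33702795
P = 100.8400 * 0.99625702 * 0.33702795 - 114.3800 * 1.00000000 * 0.25443826 = 4.7560

Answer: Price = 4.7560


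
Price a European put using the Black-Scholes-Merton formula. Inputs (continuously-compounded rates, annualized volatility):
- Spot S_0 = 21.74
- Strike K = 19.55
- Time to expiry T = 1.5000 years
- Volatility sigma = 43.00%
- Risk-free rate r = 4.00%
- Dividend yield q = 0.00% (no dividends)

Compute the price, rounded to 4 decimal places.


d1 = (ln(S/K) + (r - q + 0.5*sigma^2) * T) / (sigma * sqrt(T)) = 0.57886493
d2 = d1 - sigma * sqrt(T) = 0.05222463
exp(-rT) = 0.94176453; exp(-qT) = 1.00000000
P = K * exp(-rT) * N(-d2) - S_0 * exp(-qT) * N(-d1)
N(-d1) = 0.28134016; N(-d2) = 0.47917485
P = 19.5500 * 0.94176453 * 0.47917485 - 21.7400 * 1.00000000 * 0.28134016 = 2.7060

Answer: Price = 2.7060


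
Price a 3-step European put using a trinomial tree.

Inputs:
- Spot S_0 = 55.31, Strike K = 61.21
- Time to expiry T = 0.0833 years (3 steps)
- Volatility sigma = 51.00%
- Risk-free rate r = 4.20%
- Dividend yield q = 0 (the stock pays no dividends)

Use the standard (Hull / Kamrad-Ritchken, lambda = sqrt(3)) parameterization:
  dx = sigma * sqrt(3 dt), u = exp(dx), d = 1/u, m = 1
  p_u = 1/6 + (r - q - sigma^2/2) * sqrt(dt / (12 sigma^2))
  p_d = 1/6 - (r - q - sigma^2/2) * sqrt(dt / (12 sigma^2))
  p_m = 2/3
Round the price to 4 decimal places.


Answer: Price = V(0,0) = 7.0781

Derivation:
dt = T/N = 0.027767; dx = sigma*sqrt(3*dt) = 0.147195
u = exp(dx) = 1.158580; d = 1/u = 0.863126
p_u = 0.158362, p_m = 0.666667, p_d = 0.174971
Discount per step: exp(-r*dt) = 0.998834
Stock lattice S(k, j) with j the centered position index:
  k=0: S(0,+0) = 55.3100
  k=1: S(1,-1) = 47.7395; S(1,+0) = 55.3100; S(1,+1) = 64.0810
  k=2: S(2,-2) = 41.2052; S(2,-1) = 47.7395; S(2,+0) = 55.3100; S(2,+1) = 64.0810; S(2,+2) = 74.2430
  k=3: S(3,-3) = 35.5653; S(3,-2) = 41.2052; S(3,-1) = 47.7395; S(3,+0) = 55.3100; S(3,+1) = 64.0810; S(3,+2) = 74.2430; S(3,+3) = 86.0164
Terminal payoffs V(N, j) = max(K - S_T, 0):
  V(3,-3) = 25.644747; V(3,-2) = 20.004820; V(3,-1) = 13.470514; V(3,+0) = 5.900000; V(3,+1) = 0.000000; V(3,+2) = 0.000000; V(3,+3) = 0.000000
Backward induction: V(k, j) = exp(-r*dt) * [p_u * V(k+1, j+1) + p_m * V(k+1, j) + p_d * V(k+1, j-1)]
  V(2,-2) = exp(-r*dt) * [p_u*13.470514 + p_m*20.004820 + p_d*25.644747] = 19.933601
  V(2,-1) = exp(-r*dt) * [p_u*5.900000 + p_m*13.470514 + p_d*20.004820] = 13.399315
  V(2,+0) = exp(-r*dt) * [p_u*0.000000 + p_m*5.900000 + p_d*13.470514] = 6.282958
  V(2,+1) = exp(-r*dt) * [p_u*0.000000 + p_m*0.000000 + p_d*5.900000] = 1.031129
  V(2,+2) = exp(-r*dt) * [p_u*0.000000 + p_m*0.000000 + p_d*0.000000] = 0.000000
  V(1,-1) = exp(-r*dt) * [p_u*6.282958 + p_m*13.399315 + p_d*19.933601] = 13.400033
  V(1,+0) = exp(-r*dt) * [p_u*1.031129 + p_m*6.282958 + p_d*13.399315] = 6.688623
  V(1,+1) = exp(-r*dt) * [p_u*0.000000 + p_m*1.031129 + p_d*6.282958] = 1.784675
  V(0,+0) = exp(-r*dt) * [p_u*1.784675 + p_m*6.688623 + p_d*13.400033] = 7.078071


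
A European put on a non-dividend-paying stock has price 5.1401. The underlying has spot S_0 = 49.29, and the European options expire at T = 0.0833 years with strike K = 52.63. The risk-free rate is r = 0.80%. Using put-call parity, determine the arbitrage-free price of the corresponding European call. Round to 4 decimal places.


Put-call parity: C - P = S_0 * exp(-qT) - K * exp(-rT).
S_0 * exp(-qT) = 49.2900 * 1.00000000 = 49.29000000
K * exp(-rT) = 52.6300 * 0.99933382 = 52.59493905
C = P + S*exp(-qT) - K*exp(-rT)
C = 5.1401 + 49.29000000 - 52.59493905 = 1.8352

Answer: Call price = 1.8352


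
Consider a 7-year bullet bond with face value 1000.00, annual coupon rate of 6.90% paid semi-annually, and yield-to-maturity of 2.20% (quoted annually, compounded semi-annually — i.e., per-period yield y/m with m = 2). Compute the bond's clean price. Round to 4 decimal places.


Answer: Price = 1303.3783

Derivation:
Coupon per period c = face * coupon_rate / m = 34.500000
Periods per year m = 2; per-period yield y/m = 0.011000
Number of cashflows N = 14
Cashflows (t years, CF_t, discount factor 1/(1+y/m)^(m*t), PV):
  t = 0.5000: CF_t = 34.500000, DF = 0.989120, PV = 34.124629
  t = 1.0000: CF_t = 34.500000, DF = 0.978358, PV = 33.753342
  t = 1.5000: CF_t = 34.500000, DF = 0.967713, PV = 33.386095
  t = 2.0000: CF_t = 34.500000, DF = 0.957184, PV = 33.022844
  t = 2.5000: CF_t = 34.500000, DF = 0.946769, PV = 32.663545
  t = 3.0000: CF_t = 34.500000, DF = 0.936468, PV = 32.308155
  t = 3.5000: CF_t = 34.500000, DF = 0.926279, PV = 31.956632
  t = 4.0000: CF_t = 34.500000, DF = 0.916201, PV = 31.608934
  t = 4.5000: CF_t = 34.500000, DF = 0.906232, PV = 31.265019
  t = 5.0000: CF_t = 34.500000, DF = 0.896372, PV = 30.924846
  t = 5.5000: CF_t = 34.500000, DF = 0.886620, PV = 30.588373
  t = 6.0000: CF_t = 34.500000, DF = 0.876973, PV = 30.255562
  t = 6.5000: CF_t = 34.500000, DF = 0.867431, PV = 29.926372
  t = 7.0000: CF_t = 1034.500000, DF = 0.857993, PV = 887.593916
Price P = sum_t PV_t = 1303.378266


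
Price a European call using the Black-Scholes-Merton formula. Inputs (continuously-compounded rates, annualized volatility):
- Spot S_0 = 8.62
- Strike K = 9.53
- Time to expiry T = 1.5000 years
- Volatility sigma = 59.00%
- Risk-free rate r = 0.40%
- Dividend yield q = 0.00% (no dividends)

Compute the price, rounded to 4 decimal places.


Answer: Price = 2.1465

Derivation:
d1 = (ln(S/K) + (r - q + 0.5*sigma^2) * T) / (sigma * sqrt(T)) = 0.23071615
d2 = d1 - sigma * sqrt(T) = -0.49188333
exp(-rT) = 0.99401796; exp(-qT) = 1.00000000
C = S_0 * exp(-qT) * N(d1) - K * exp(-rT) * N(d2)
N(d1) = 0.59123234; N(d2) = 0.31140091
C = 8.6200 * 1.00000000 * 0.59123234 - 9.5300 * 0.99401796 * 0.31140091 = 2.1465


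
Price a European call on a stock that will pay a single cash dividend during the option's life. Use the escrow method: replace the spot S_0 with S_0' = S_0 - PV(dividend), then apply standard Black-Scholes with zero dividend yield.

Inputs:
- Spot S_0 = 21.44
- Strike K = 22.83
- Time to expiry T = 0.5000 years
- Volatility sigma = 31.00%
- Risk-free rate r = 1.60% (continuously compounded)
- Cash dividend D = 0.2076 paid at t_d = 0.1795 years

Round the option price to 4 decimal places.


Answer: Price = 1.2893

Derivation:
PV(D) = D * exp(-r * t_d) = 0.2076 * 0.99713212 = 0.20700463
S_0' = S_0 - PV(D) = 21.4400 - 0.20700463 = 21.23299537
d1 = (ln(S_0'/K) + (r + sigma^2/2)*T) / (sigma*sqrt(T)) = -0.18473326
d2 = d1 - sigma*sqrt(T) = -0.40393636
exp(-rT) = 0.99203191
N(d1) = 0.42671913; N(d2) = 0.34312976
C = S_0' * N(d1) - K * exp(-rT) * N(d2) = 21.23299537 * 0.42671913 - 22.8300 * 0.99203191 * 0.34312976 = 1.2893


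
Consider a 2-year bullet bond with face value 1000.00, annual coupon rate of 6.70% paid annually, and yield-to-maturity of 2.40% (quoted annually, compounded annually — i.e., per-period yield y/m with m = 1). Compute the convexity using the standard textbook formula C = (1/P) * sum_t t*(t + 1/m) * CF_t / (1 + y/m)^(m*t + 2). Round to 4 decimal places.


Answer: Convexity = 5.4916

Derivation:
Coupon per period c = face * coupon_rate / m = 67.000000
Periods per year m = 1; per-period yield y/m = 0.024000
Number of cashflows N = 2
Cashflows (t years, CF_t, discount factor 1/(1+y/m)^(m*t), PV):
  t = 1.0000: CF_t = 67.000000, DF = 0.976562, PV = 65.429688
  t = 2.0000: CF_t = 1067.000000, DF = 0.953674, PV = 1017.570496
Price P = sum_t PV_t = 1083.000183
Convexity numerator sum_t t*(t + 1/m) * CF_t / (1+y/m)^(m*t + 2):
  t = 1.0000: term = 124.797225
  t = 2.0000: term = 5822.585081
Convexity = (1/P) * sum = 5947.382306 / 1083.000183 = 5.491580


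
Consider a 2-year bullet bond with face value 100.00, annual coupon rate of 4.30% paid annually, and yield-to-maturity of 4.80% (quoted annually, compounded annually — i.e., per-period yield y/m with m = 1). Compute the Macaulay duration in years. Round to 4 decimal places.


Answer: Macaulay duration = 1.9586 years

Derivation:
Coupon per period c = face * coupon_rate / m = 4.300000
Periods per year m = 1; per-period yield y/m = 0.048000
Number of cashflows N = 2
Cashflows (t years, CF_t, discount factor 1/(1+y/m)^(m*t), PV):
  t = 1.0000: CF_t = 4.300000, DF = 0.954198, PV = 4.103053
  t = 2.0000: CF_t = 104.300000, DF = 0.910495, PV = 94.964600
Price P = sum_t PV_t = 99.067653
Macaulay numerator sum_t t * PV_t:
  t * PV_t at t = 1.0000: 4.103053
  t * PV_t at t = 2.0000: 189.929200
Macaulay duration D = (sum_t t * PV_t) / P = 194.032253 / 99.067653 = 1.958583


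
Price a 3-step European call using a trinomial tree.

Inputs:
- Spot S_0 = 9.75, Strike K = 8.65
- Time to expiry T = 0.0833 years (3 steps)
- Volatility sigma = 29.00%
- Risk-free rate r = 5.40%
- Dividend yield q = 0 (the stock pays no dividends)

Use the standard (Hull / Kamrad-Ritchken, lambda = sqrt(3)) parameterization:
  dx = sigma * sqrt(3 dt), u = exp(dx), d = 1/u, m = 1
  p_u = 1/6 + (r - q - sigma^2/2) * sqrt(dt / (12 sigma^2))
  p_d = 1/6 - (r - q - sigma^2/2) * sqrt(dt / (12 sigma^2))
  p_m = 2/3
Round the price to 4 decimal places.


Answer: Price = V(0,0) = 1.1653

Derivation:
dt = T/N = 0.027767; dx = sigma*sqrt(3*dt) = 0.083699
u = exp(dx) = 1.087302; d = 1/u = 0.919708
p_u = 0.168649, p_m = 0.666667, p_d = 0.164684
Discount per step: exp(-r*dt) = 0.998502
Stock lattice S(k, j) with j the centered position index:
  k=0: S(0,+0) = 9.7500
  k=1: S(1,-1) = 8.9672; S(1,+0) = 9.7500; S(1,+1) = 10.6012
  k=2: S(2,-2) = 8.2472; S(2,-1) = 8.9672; S(2,+0) = 9.7500; S(2,+1) = 10.6012; S(2,+2) = 11.5267
  k=3: S(3,-3) = 7.5850; S(3,-2) = 8.2472; S(3,-1) = 8.9672; S(3,+0) = 9.7500; S(3,+1) = 10.6012; S(3,+2) = 11.5267; S(3,+3) = 12.5330
Terminal payoffs V(N, j) = max(S_T - K, 0):
  V(3,-3) = 0.000000; V(3,-2) = 0.000000; V(3,-1) = 0.317153; V(3,+0) = 1.100000; V(3,+1) = 1.951191; V(3,+2) = 2.876692; V(3,+3) = 3.882991
Backward induction: V(k, j) = exp(-r*dt) * [p_u * V(k+1, j+1) + p_m * V(k+1, j) + p_d * V(k+1, j-1)]
  V(2,-2) = exp(-r*dt) * [p_u*0.317153 + p_m*0.000000 + p_d*0.000000] = 0.053407
  V(2,-1) = exp(-r*dt) * [p_u*1.100000 + p_m*0.317153 + p_d*0.000000] = 0.396354
  V(2,+0) = exp(-r*dt) * [p_u*1.951191 + p_m*1.100000 + p_d*0.317153] = 1.112960
  V(2,+1) = exp(-r*dt) * [p_u*2.876692 + p_m*1.951191 + p_d*1.100000] = 1.964150
  V(2,+2) = exp(-r*dt) * [p_u*3.882991 + p_m*2.876692 + p_d*1.951191] = 2.889651
  V(1,-1) = exp(-r*dt) * [p_u*1.112960 + p_m*0.396354 + p_d*0.053407] = 0.460041
  V(1,+0) = exp(-r*dt) * [p_u*1.964150 + p_m*1.112960 + p_d*0.396354] = 1.136792
  V(1,+1) = exp(-r*dt) * [p_u*2.889651 + p_m*1.964150 + p_d*1.112960] = 1.977090
  V(0,+0) = exp(-r*dt) * [p_u*1.977090 + p_m*1.136792 + p_d*0.460041] = 1.165309


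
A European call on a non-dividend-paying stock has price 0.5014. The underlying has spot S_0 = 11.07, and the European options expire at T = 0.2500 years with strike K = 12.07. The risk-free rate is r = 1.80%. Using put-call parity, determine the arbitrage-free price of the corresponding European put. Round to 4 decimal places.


Answer: Put price = 1.4472

Derivation:
Put-call parity: C - P = S_0 * exp(-qT) - K * exp(-rT).
S_0 * exp(-qT) = 11.0700 * 1.00000000 = 11.07000000
K * exp(-rT) = 12.0700 * 0.99551011 = 12.01580703
P = C - S*exp(-qT) + K*exp(-rT)
P = 0.5014 - 11.07000000 + 12.01580703 = 1.4472


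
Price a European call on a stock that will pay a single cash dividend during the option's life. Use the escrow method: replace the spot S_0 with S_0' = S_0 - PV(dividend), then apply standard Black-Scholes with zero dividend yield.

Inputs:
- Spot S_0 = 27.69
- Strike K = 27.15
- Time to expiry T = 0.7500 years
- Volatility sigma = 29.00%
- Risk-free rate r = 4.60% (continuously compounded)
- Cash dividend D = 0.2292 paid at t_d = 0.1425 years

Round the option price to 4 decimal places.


PV(D) = D * exp(-r * t_d) = 0.2292 * 0.99346644 = 0.22770251
S_0' = S_0 - PV(D) = 27.6900 - 0.22770251 = 27.46229749
d1 = (ln(S_0'/K) + (r + sigma^2/2)*T) / (sigma*sqrt(T)) = 0.30848230
d2 = d1 - sigma*sqrt(T) = 0.05733493
exp(-rT) = 0.96608834
N(d1) = 0.62114232; N(d2) = 0.52286080
C = S_0' * N(d1) - K * exp(-rT) * N(d2) = 27.46229749 * 0.62114232 - 27.1500 * 0.96608834 * 0.52286080 = 3.3437

Answer: Price = 3.3437


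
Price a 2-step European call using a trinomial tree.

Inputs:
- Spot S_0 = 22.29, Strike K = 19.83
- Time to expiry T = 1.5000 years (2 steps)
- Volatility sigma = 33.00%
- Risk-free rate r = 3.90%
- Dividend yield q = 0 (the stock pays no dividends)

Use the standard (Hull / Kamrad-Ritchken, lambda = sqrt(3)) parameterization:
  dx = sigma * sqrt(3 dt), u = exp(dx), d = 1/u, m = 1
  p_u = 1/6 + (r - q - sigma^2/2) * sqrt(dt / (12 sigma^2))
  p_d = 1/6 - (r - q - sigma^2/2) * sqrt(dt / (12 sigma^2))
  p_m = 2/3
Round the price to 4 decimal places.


dt = T/N = 0.750000; dx = sigma*sqrt(3*dt) = 0.495000
u = exp(dx) = 1.640498; d = 1/u = 0.609571
p_u = 0.154962, p_m = 0.666667, p_d = 0.178371
Discount per step: exp(-r*dt) = 0.971174
Stock lattice S(k, j) with j the centered position index:
  k=0: S(0,+0) = 22.2900
  k=1: S(1,-1) = 13.5873; S(1,+0) = 22.2900; S(1,+1) = 36.5667
  k=2: S(2,-2) = 8.2824; S(2,-1) = 13.5873; S(2,+0) = 22.2900; S(2,+1) = 36.5667; S(2,+2) = 59.9876
Terminal payoffs V(N, j) = max(S_T - K, 0):
  V(2,-2) = 0.000000; V(2,-1) = 0.000000; V(2,+0) = 2.460000; V(2,+1) = 16.736706; V(2,+2) = 40.157616
Backward induction: V(k, j) = exp(-r*dt) * [p_u * V(k+1, j+1) + p_m * V(k+1, j) + p_d * V(k+1, j-1)]
  V(1,-1) = exp(-r*dt) * [p_u*2.460000 + p_m*0.000000 + p_d*0.000000] = 0.370218
  V(1,+0) = exp(-r*dt) * [p_u*16.736706 + p_m*2.460000 + p_d*0.000000] = 4.111517
  V(1,+1) = exp(-r*dt) * [p_u*40.157616 + p_m*16.736706 + p_d*2.460000] = 17.305835
  V(0,+0) = exp(-r*dt) * [p_u*17.305835 + p_m*4.111517 + p_d*0.370218] = 5.330575

Answer: Price = V(0,0) = 5.3306


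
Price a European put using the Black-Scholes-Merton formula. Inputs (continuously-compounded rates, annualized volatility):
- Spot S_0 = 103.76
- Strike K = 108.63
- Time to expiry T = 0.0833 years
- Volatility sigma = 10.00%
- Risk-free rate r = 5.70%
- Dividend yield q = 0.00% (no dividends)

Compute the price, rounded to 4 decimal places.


d1 = (ln(S/K) + (r - q + 0.5*sigma^2) * T) / (sigma * sqrt(T)) = -1.41025708
d2 = d1 - sigma * sqrt(T) = -1.43911882
exp(-rT) = 0.99526315; exp(-qT) = 1.00000000
P = K * exp(-rT) * N(-d2) - S_0 * exp(-qT) * N(-d1)
N(-d1) = 0.92076811; N(-d2) = 0.92494157
P = 108.6300 * 0.99526315 * 0.92494157 - 103.7600 * 1.00000000 * 0.92076811 = 4.4616

Answer: Price = 4.4616


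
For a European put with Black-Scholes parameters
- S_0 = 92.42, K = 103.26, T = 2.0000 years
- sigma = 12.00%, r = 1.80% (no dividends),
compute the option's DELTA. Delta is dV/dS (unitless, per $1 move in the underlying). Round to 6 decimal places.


Answer: Delta = -0.639282

Derivation:
d1 = -0.3565389958; d2 = -0.5262446233
phi(d1) = 0.3743745317; exp(-qT) = 1.0000000000; exp(-rT) = 0.9646402935
N(-d1) = 0.6392815231
Delta = -exp(-qT) * N(-d1) = -1.0000000000 * 0.6392815231 = -0.639282


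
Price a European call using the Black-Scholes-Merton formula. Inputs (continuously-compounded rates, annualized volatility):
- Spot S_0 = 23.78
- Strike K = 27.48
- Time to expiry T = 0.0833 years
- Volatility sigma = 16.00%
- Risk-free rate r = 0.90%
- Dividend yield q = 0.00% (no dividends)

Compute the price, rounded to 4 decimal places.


d1 = (ln(S/K) + (r - q + 0.5*sigma^2) * T) / (sigma * sqrt(T)) = -3.09227803
d2 = d1 - sigma * sqrt(T) = -3.13845681
exp(-rT) = 0.99925058; exp(-qT) = 1.00000000
C = S_0 * exp(-qT) * N(d1) - K * exp(-rT) * N(d2)
N(d1) = 0.00099313; N(d2) = 0.00084920
C = 23.7800 * 1.00000000 * 0.00099313 - 27.4800 * 0.99925058 * 0.00084920 = 0.0003

Answer: Price = 0.0003


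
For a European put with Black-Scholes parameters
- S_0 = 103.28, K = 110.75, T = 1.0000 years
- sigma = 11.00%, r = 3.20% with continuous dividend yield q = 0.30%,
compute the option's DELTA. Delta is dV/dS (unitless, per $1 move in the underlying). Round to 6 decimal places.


d1 = -0.3161969308; d2 = -0.4261969308
phi(d1) = 0.3794893360; exp(-qT) = 0.9970044955; exp(-rT) = 0.9685065821
N(-d1) = 0.6240734814
Delta = -exp(-qT) * N(-d1) = -0.9970044955 * 0.6240734814 = -0.622204

Answer: Delta = -0.622204


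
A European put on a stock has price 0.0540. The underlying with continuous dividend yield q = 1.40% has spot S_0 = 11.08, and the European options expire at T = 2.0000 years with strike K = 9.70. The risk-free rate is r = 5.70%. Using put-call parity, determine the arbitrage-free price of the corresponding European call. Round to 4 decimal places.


Answer: Call price = 2.1732

Derivation:
Put-call parity: C - P = S_0 * exp(-qT) - K * exp(-rT).
S_0 * exp(-qT) = 11.0800 * 0.97238837 = 10.77406310
K * exp(-rT) = 9.7000 * 0.89225796 = 8.65490217
C = P + S*exp(-qT) - K*exp(-rT)
C = 0.0540 + 10.77406310 - 8.65490217 = 2.1732


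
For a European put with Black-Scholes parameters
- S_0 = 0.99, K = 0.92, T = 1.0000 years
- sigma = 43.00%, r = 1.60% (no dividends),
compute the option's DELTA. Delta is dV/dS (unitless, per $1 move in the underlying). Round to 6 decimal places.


Answer: Delta = -0.336240

Derivation:
d1 = 0.4227471467; d2 = -0.0072528533
phi(d1) = 0.3648400983; exp(-qT) = 1.0000000000; exp(-rT) = 0.9841273201
N(-d1) = 0.3362398766
Delta = -exp(-qT) * N(-d1) = -1.0000000000 * 0.3362398766 = -0.336240


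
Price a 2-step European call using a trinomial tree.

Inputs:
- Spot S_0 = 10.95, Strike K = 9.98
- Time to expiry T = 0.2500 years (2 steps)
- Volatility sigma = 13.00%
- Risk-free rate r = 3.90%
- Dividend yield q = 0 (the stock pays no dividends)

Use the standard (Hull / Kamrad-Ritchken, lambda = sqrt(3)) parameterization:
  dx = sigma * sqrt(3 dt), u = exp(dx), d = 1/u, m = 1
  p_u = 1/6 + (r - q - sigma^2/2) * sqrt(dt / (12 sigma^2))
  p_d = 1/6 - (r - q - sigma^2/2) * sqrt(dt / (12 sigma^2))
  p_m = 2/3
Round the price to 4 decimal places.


Answer: Price = V(0,0) = 1.0796

Derivation:
dt = T/N = 0.125000; dx = sigma*sqrt(3*dt) = 0.079608
u = exp(dx) = 1.082863; d = 1/u = 0.923478
p_u = 0.190651, p_m = 0.666667, p_d = 0.142682
Discount per step: exp(-r*dt) = 0.995137
Stock lattice S(k, j) with j the centered position index:
  k=0: S(0,+0) = 10.9500
  k=1: S(1,-1) = 10.1121; S(1,+0) = 10.9500; S(1,+1) = 11.8573
  k=2: S(2,-2) = 9.3383; S(2,-1) = 10.1121; S(2,+0) = 10.9500; S(2,+1) = 11.8573; S(2,+2) = 12.8399
Terminal payoffs V(N, j) = max(S_T - K, 0):
  V(2,-2) = 0.000000; V(2,-1) = 0.132083; V(2,+0) = 0.970000; V(2,+1) = 1.877349; V(2,+2) = 2.859884
Backward induction: V(k, j) = exp(-r*dt) * [p_u * V(k+1, j+1) + p_m * V(k+1, j) + p_d * V(k+1, j-1)]
  V(1,-1) = exp(-r*dt) * [p_u*0.970000 + p_m*0.132083 + p_d*0.000000] = 0.271659
  V(1,+0) = exp(-r*dt) * [p_u*1.877349 + p_m*0.970000 + p_d*0.132083] = 1.018454
  V(1,+1) = exp(-r*dt) * [p_u*2.859884 + p_m*1.877349 + p_d*0.970000] = 1.925797
  V(0,+0) = exp(-r*dt) * [p_u*1.925797 + p_m*1.018454 + p_d*0.271659] = 1.079610


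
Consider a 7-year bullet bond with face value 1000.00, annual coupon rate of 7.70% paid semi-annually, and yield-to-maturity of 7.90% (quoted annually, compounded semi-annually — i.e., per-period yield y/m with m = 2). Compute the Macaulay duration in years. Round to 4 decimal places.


Answer: Macaulay duration = 5.5305 years

Derivation:
Coupon per period c = face * coupon_rate / m = 38.500000
Periods per year m = 2; per-period yield y/m = 0.039500
Number of cashflows N = 14
Cashflows (t years, CF_t, discount factor 1/(1+y/m)^(m*t), PV):
  t = 0.5000: CF_t = 38.500000, DF = 0.962001, PV = 37.037037
  t = 1.0000: CF_t = 38.500000, DF = 0.925446, PV = 35.629665
  t = 1.5000: CF_t = 38.500000, DF = 0.890280, PV = 34.275772
  t = 2.0000: CF_t = 38.500000, DF = 0.856450, PV = 32.973326
  t = 2.5000: CF_t = 38.500000, DF = 0.823906, PV = 31.720371
  t = 3.0000: CF_t = 38.500000, DF = 0.792598, PV = 30.515028
  t = 3.5000: CF_t = 38.500000, DF = 0.762480, PV = 29.355486
  t = 4.0000: CF_t = 38.500000, DF = 0.733507, PV = 28.240006
  t = 4.5000: CF_t = 38.500000, DF = 0.705634, PV = 27.166913
  t = 5.0000: CF_t = 38.500000, DF = 0.678821, PV = 26.134596
  t = 5.5000: CF_t = 38.500000, DF = 0.653026, PV = 25.141507
  t = 6.0000: CF_t = 38.500000, DF = 0.628212, PV = 24.186154
  t = 6.5000: CF_t = 38.500000, DF = 0.604340, PV = 23.267103
  t = 7.0000: CF_t = 1038.500000, DF = 0.581376, PV = 603.758961
Price P = sum_t PV_t = 989.401924
Macaulay numerator sum_t t * PV_t:
  t * PV_t at t = 0.5000: 18.518519
  t * PV_t at t = 1.0000: 35.629665
  t * PV_t at t = 1.5000: 51.413658
  t * PV_t at t = 2.0000: 65.946652
  t * PV_t at t = 2.5000: 79.300928
  t * PV_t at t = 3.0000: 91.545083
  t * PV_t at t = 3.5000: 102.744201
  t * PV_t at t = 4.0000: 112.960023
  t * PV_t at t = 4.5000: 122.251107
  t * PV_t at t = 5.0000: 130.672981
  t * PV_t at t = 5.5000: 138.278286
  t * PV_t at t = 6.0000: 145.116921
  t * PV_t at t = 6.5000: 151.236169
  t * PV_t at t = 7.0000: 4226.312726
Macaulay duration D = (sum_t t * PV_t) / P = 5471.926919 / 989.401924 = 5.530540


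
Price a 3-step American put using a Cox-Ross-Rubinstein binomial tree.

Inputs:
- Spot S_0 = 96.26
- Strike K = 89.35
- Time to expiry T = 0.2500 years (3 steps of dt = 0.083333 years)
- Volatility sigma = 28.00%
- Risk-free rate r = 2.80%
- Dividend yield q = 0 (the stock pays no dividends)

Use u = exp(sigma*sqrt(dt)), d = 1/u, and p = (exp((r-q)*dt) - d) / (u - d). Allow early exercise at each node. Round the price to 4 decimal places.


dt = T/N = 0.083333
u = exp(sigma*sqrt(dt)) = 1.084186; d = 1/u = 0.922351
p = (exp((r-q)*dt) - d) / (u - d) = 0.494239
Discount per step: exp(-r*dt) = 0.997669
Stock lattice S(k, i) with i counting down-moves:
  k=0: S(0,0) = 96.2600
  k=1: S(1,0) = 104.3637; S(1,1) = 88.7855
  k=2: S(2,0) = 113.1496; S(2,1) = 96.2600; S(2,2) = 81.8915
  k=3: S(3,0) = 122.6752; S(3,1) = 104.3637; S(3,2) = 88.7855; S(3,3) = 75.5327
Terminal payoffs V(N, i) = max(K - S_T, 0):
  V(3,0) = 0.000000; V(3,1) = 0.000000; V(3,2) = 0.564458; V(3,3) = 13.817294
Backward induction: V(k, i) = exp(-r*dt) * [p * V(k+1, i) + (1-p) * V(k+1, i+1)]; then take max(V_cont, immediate exercise) for American.
  V(2,0) = exp(-r*dt) * [p*0.000000 + (1-p)*0.000000] = 0.000000; exercise = 0.000000; V(2,0) = max -> 0.000000
  V(2,1) = exp(-r*dt) * [p*0.000000 + (1-p)*0.564458] = 0.284815; exercise = 0.000000; V(2,1) = max -> 0.284815
  V(2,2) = exp(-r*dt) * [p*0.564458 + (1-p)*13.817294] = 7.250293; exercise = 7.458534; V(2,2) = max -> 7.458534
  V(1,0) = exp(-r*dt) * [p*0.000000 + (1-p)*0.284815] = 0.143713; exercise = 0.000000; V(1,0) = max -> 0.143713
  V(1,1) = exp(-r*dt) * [p*0.284815 + (1-p)*7.458534] = 3.903885; exercise = 0.564458; V(1,1) = max -> 3.903885
  V(0,0) = exp(-r*dt) * [p*0.143713 + (1-p)*3.903885] = 2.040696; exercise = 0.000000; V(0,0) = max -> 2.040696

Answer: Price = V(0,0) = 2.0407


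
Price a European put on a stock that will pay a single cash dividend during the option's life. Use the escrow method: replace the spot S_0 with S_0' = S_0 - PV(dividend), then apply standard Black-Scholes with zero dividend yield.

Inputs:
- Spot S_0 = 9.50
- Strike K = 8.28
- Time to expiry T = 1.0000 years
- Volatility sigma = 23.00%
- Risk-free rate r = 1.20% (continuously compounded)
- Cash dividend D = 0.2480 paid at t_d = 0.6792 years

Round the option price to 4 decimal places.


PV(D) = D * exp(-r * t_d) = 0.2480 * 0.99188272 = 0.24598692
S_0' = S_0 - PV(D) = 9.5000 - 0.24598692 = 9.25401308
d1 = (ln(S_0'/K) + (r + sigma^2/2)*T) / (sigma*sqrt(T)) = 0.65071450
d2 = d1 - sigma*sqrt(T) = 0.42071450
exp(-rT) = 0.98807171
N(-d1) = 0.25761540; N(-d2) = 0.33698178
P = K * exp(-rT) * N(-d2) - S_0' * N(-d1) = 8.2800 * 0.98807171 * 0.33698178 - 9.25401308 * 0.25761540 = 0.3730

Answer: Price = 0.3730


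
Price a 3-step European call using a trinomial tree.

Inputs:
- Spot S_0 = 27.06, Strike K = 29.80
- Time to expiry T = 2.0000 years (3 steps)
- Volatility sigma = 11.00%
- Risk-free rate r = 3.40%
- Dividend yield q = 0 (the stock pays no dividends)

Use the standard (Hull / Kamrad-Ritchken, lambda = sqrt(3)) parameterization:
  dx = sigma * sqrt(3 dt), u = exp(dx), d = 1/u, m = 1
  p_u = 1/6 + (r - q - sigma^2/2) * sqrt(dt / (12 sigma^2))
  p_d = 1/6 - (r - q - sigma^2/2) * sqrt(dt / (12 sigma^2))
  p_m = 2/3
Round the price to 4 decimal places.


dt = T/N = 0.666667; dx = sigma*sqrt(3*dt) = 0.155563
u = exp(dx) = 1.168316; d = 1/u = 0.855933
p_u = 0.226556, p_m = 0.666667, p_d = 0.106777
Discount per step: exp(-r*dt) = 0.977588
Stock lattice S(k, j) with j the centered position index:
  k=0: S(0,+0) = 27.0600
  k=1: S(1,-1) = 23.1615; S(1,+0) = 27.0600; S(1,+1) = 31.6146
  k=2: S(2,-2) = 19.8247; S(2,-1) = 23.1615; S(2,+0) = 27.0600; S(2,+1) = 31.6146; S(2,+2) = 36.9359
  k=3: S(3,-3) = 16.9686; S(3,-2) = 19.8247; S(3,-1) = 23.1615; S(3,+0) = 27.0600; S(3,+1) = 31.6146; S(3,+2) = 36.9359; S(3,+3) = 43.1528
Terminal payoffs V(N, j) = max(S_T - K, 0):
  V(3,-3) = 0.000000; V(3,-2) = 0.000000; V(3,-1) = 0.000000; V(3,+0) = 0.000000; V(3,+1) = 1.814634; V(3,+2) = 7.135886; V(3,+3) = 13.352791
Backward induction: V(k, j) = exp(-r*dt) * [p_u * V(k+1, j+1) + p_m * V(k+1, j) + p_d * V(k+1, j-1)]
  V(2,-2) = exp(-r*dt) * [p_u*0.000000 + p_m*0.000000 + p_d*0.000000] = 0.000000
  V(2,-1) = exp(-r*dt) * [p_u*0.000000 + p_m*0.000000 + p_d*0.000000] = 0.000000
  V(2,+0) = exp(-r*dt) * [p_u*1.814634 + p_m*0.000000 + p_d*0.000000] = 0.401903
  V(2,+1) = exp(-r*dt) * [p_u*7.135886 + p_m*1.814634 + p_d*0.000000] = 2.763092
  V(2,+2) = exp(-r*dt) * [p_u*13.352791 + p_m*7.135886 + p_d*1.814634] = 7.797420
  V(1,-1) = exp(-r*dt) * [p_u*0.401903 + p_m*0.000000 + p_d*0.000000] = 0.089013
  V(1,+0) = exp(-r*dt) * [p_u*2.763092 + p_m*0.401903 + p_d*0.000000] = 0.873897
  V(1,+1) = exp(-r*dt) * [p_u*7.797420 + p_m*2.763092 + p_d*0.401903] = 3.569694
  V(0,+0) = exp(-r*dt) * [p_u*3.569694 + p_m*0.873897 + p_d*0.089013] = 1.369445

Answer: Price = V(0,0) = 1.3694
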